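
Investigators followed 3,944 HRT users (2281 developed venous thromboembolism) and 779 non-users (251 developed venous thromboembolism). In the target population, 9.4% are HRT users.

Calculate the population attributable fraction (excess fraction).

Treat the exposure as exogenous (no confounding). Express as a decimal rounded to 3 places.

PAF ≈ 0.070

p₁ = P(outcome | exposed) = 2281/3944 = 0.57835
p₀ = P(outcome | unexposed) = 251/779 = 0.32221
Overall risk P(Y=1) = π·p₁ + (1−π)·p₀ = 0.094×0.57835 + 0.906×0.32221 = 0.34629.
Under exogeneity, PAF = [P(Y=1) − p₀] / P(Y=1).
PAF = (0.34629 − 0.32221) / 0.34629 ≈ 0.0695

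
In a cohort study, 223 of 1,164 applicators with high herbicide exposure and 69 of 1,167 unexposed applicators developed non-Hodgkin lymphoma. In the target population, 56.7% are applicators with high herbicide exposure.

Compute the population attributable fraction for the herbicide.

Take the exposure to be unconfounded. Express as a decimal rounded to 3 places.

p₁ = P(outcome | exposed) = 223/1164 = 0.19158
p₀ = P(outcome | unexposed) = 69/1167 = 0.059126
Overall risk P(Y=1) = π·p₁ + (1−π)·p₀ = 0.567×0.19158 + 0.433×0.059126 = 0.13423.
Under exogeneity, PAF = [P(Y=1) − p₀] / P(Y=1).
PAF = (0.13423 − 0.059126) / 0.13423 ≈ 0.5595

PAF ≈ 0.560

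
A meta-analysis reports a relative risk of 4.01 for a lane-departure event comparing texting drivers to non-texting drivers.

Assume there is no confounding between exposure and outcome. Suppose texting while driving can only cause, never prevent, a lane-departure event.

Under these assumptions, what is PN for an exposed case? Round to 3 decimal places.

Under exogeneity and monotonicity, PN = (RR − 1) / RR = 1 − 1/RR.
PN = (4.01 − 1) / 4.01 = 3.01 / 4.01 ≈ 0.7506

PN ≈ 0.751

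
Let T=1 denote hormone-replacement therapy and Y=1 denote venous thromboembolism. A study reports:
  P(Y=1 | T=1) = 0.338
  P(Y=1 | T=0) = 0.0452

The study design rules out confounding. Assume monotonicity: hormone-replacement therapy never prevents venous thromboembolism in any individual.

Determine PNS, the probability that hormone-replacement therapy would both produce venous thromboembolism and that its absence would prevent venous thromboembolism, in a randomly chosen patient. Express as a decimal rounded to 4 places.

PNS ≈ 0.2928

Let p₁ = 0.338, p₀ = 0.0452.
Under exogeneity and monotonicity, PNS = p₁ − p₀.
PNS = 0.338 − 0.0452 = 0.2928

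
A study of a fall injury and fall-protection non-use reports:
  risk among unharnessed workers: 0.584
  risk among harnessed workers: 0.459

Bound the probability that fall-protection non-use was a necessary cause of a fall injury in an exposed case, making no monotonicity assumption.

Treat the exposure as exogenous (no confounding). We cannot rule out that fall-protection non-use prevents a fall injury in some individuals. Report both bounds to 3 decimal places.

0.214 ≤ PN ≤ 0.926

Let p₁ = 0.584, p₀ = 0.459.
Under exogeneity alone the bounds on PN are max{0,(p₁−p₀)/p₁} ≤ PN ≤ min{1,(1−p₀)/p₁}.
  lower = (p₁ − p₀)/p₁ = 0.125 / 0.584 ≈ 0.2140
  upper = min{1, (1 − p₀)/p₁} = 0.541 / 0.584 ≈ 0.9264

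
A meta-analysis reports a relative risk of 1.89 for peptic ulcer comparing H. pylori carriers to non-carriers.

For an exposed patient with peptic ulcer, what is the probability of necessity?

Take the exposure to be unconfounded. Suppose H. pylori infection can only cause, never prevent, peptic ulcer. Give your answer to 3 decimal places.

PN ≈ 0.471

Under exogeneity and monotonicity, PN = (RR − 1) / RR = 1 − 1/RR.
PN = (1.89 − 1) / 1.89 = 0.89 / 1.89 ≈ 0.4709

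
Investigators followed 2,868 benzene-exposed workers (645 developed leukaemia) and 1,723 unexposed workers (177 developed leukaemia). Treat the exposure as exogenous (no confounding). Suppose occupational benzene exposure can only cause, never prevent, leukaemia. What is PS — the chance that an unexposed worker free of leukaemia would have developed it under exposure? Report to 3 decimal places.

PS ≈ 0.136

p₁ = P(outcome | exposed) = 645/2868 = 0.2249
p₀ = P(outcome | unexposed) = 177/1723 = 0.10273
Under exogeneity and monotonicity, PS = (p₁ − p₀) / (1 − p₀).
PS = (0.2249 − 0.10273) / (1 − 0.10273) = 0.12217 / 0.89727 ≈ 0.1362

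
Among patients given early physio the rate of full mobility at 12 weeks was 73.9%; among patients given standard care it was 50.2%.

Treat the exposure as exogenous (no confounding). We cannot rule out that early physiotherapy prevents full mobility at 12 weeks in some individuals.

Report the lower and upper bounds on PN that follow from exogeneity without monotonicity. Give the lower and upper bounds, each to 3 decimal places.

0.321 ≤ PN ≤ 0.674

p₁ = 0.739, p₀ = 0.502.
Under exogeneity alone the bounds on PN are max{0,(p₁−p₀)/p₁} ≤ PN ≤ min{1,(1−p₀)/p₁}.
  lower = (p₁ − p₀)/p₁ = 0.237 / 0.739 ≈ 0.3207
  upper = min{1, (1 − p₀)/p₁} = 0.498 / 0.739 ≈ 0.6739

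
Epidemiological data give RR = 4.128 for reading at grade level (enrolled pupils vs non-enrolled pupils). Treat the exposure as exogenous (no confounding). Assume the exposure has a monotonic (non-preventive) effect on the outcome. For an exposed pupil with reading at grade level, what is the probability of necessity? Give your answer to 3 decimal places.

Under exogeneity and monotonicity, PN = (RR − 1) / RR = 1 − 1/RR.
PN = (4.128 − 1) / 4.128 = 3.128 / 4.128 ≈ 0.7578

PN ≈ 0.758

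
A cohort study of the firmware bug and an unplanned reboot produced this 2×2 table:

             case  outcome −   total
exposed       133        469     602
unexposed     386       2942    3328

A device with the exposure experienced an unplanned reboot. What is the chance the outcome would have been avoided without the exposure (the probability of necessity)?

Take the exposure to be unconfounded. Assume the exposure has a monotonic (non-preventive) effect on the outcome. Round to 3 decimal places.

PN ≈ 0.475

p₁ = P(outcome | exposed) = 133/602 = 0.22093
p₀ = P(outcome | unexposed) = 386/3328 = 0.11599
Under exogeneity and monotonicity, PN = (p₁ − p₀) / p₁.
PN = (0.22093 − 0.11599) / 0.22093 = 0.10494 / 0.22093 ≈ 0.4750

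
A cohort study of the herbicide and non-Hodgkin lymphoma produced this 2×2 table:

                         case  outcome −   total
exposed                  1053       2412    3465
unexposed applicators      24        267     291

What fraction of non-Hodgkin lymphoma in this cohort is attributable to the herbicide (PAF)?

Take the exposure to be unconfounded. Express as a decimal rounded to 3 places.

PAF ≈ 0.712

p₁ = P(outcome | exposed) = 1053/3465 = 0.3039
p₀ = P(outcome | unexposed) = 24/291 = 0.082474
Exposure prevalence π = 3465/3756 = 0.92252; overall risk P(Y=1) = 0.28674.
Under exogeneity, PAF = [P(Y=1) − p₀]/P(Y=1).
PAF = (0.28674 − 0.082474) / 0.28674 ≈ 0.7124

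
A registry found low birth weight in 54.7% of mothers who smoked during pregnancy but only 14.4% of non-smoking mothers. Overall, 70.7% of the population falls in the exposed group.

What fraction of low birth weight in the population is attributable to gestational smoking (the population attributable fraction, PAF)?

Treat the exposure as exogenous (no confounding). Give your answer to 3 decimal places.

PAF ≈ 0.664

p₁ = 0.547, p₀ = 0.144.
Overall risk P(Y=1) = π·p₁ + (1−π)·p₀ = 0.707×0.547 + 0.293×0.144 = 0.42892.
Under exogeneity, PAF = [P(Y=1) − p₀] / P(Y=1).
PAF = (0.42892 − 0.144) / 0.42892 ≈ 0.6643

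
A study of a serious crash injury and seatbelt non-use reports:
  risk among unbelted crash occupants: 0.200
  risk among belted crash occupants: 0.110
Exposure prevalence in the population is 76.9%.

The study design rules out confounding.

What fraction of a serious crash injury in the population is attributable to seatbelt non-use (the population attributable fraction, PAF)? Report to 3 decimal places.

PAF ≈ 0.386

Let p₁ = 0.2, p₀ = 0.11.
Overall risk P(Y=1) = π·p₁ + (1−π)·p₀ = 0.769×0.2 + 0.231×0.11 = 0.17921.
Under exogeneity, PAF = [P(Y=1) − p₀] / P(Y=1).
PAF = (0.17921 − 0.11) / 0.17921 ≈ 0.3862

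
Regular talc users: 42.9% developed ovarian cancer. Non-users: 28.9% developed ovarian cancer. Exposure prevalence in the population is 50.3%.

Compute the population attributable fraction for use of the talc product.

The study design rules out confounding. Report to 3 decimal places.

PAF ≈ 0.196

p₁ = 0.429, p₀ = 0.289.
Overall risk P(Y=1) = π·p₁ + (1−π)·p₀ = 0.503×0.429 + 0.497×0.289 = 0.35942.
Under exogeneity, PAF = [P(Y=1) − p₀] / P(Y=1).
PAF = (0.35942 − 0.289) / 0.35942 ≈ 0.1959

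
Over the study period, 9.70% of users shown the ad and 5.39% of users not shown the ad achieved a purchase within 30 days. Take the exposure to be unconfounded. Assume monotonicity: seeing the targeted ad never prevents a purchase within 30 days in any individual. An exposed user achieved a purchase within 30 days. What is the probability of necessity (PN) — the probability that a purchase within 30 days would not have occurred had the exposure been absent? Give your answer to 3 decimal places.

p₁ = 0.097, p₀ = 0.0539.
Under exogeneity and monotonicity, PN = (p₁ − p₀) / p₁.
PN = (0.097 − 0.0539) / 0.097 = 0.0431 / 0.097 ≈ 0.4443

PN ≈ 0.444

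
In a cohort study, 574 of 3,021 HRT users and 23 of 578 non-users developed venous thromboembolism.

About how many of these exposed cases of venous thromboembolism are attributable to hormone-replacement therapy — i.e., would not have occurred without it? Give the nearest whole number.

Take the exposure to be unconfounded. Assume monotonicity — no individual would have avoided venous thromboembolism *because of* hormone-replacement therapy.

p₁ = P(outcome | exposed) = 574/3021 = 0.19
p₀ = P(outcome | unexposed) = 23/578 = 0.039792
PN = (p₁ − p₀)/p₁ = (0.19 − 0.039792) / 0.19 ≈ 0.79057.
Attributable cases ≈ PN × (exposed cases) = 0.79057 × 574 ≈ 453.79.

about 454 cases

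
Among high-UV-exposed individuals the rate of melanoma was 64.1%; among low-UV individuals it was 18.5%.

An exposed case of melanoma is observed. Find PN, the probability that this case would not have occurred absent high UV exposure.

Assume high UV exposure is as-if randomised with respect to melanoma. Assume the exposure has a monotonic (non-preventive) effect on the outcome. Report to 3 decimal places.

PN ≈ 0.711

p₁ = 0.641, p₀ = 0.185.
Under exogeneity and monotonicity, PN = (p₁ − p₀) / p₁.
PN = (0.641 − 0.185) / 0.641 = 0.456 / 0.641 ≈ 0.7114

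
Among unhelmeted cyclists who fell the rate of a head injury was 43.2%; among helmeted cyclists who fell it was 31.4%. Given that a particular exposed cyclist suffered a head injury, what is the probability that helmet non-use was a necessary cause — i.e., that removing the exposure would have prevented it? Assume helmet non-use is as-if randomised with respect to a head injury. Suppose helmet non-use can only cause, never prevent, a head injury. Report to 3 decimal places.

p₁ = 0.432, p₀ = 0.314.
Under exogeneity and monotonicity, PN = (p₁ − p₀) / p₁.
PN = (0.432 − 0.314) / 0.432 = 0.118 / 0.432 ≈ 0.2731

PN ≈ 0.273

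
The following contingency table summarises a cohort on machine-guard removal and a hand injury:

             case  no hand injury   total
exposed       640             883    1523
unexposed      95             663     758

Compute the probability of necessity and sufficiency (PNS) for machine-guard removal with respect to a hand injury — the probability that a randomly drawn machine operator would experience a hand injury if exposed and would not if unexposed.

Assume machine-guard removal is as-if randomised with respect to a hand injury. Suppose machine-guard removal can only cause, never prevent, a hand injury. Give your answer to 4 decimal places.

p₁ = P(outcome | exposed) = 640/1523 = 0.42022
p₀ = P(outcome | unexposed) = 95/758 = 0.12533
Under exogeneity and monotonicity, PNS = p₁ − p₀.
PNS = 0.42022 − 0.12533 = 0.29489

PNS ≈ 0.2949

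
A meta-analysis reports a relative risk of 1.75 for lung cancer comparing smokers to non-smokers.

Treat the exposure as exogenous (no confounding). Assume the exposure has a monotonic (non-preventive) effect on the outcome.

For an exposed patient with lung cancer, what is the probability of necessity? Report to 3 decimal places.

Under exogeneity and monotonicity, PN = (RR − 1) / RR = 1 − 1/RR.
PN = (1.75 − 1) / 1.75 = 0.75 / 1.75 ≈ 0.4286

PN ≈ 0.429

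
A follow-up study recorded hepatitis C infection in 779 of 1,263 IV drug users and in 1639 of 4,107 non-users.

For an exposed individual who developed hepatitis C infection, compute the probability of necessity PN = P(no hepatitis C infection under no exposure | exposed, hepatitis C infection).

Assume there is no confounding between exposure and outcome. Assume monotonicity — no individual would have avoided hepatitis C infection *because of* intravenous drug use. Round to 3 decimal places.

PN ≈ 0.353

p₁ = P(outcome | exposed) = 779/1263 = 0.61679
p₀ = P(outcome | unexposed) = 1639/4107 = 0.39907
Under exogeneity and monotonicity, PN = (p₁ − p₀) / p₁.
PN = (0.61679 − 0.39907) / 0.61679 = 0.21771 / 0.61679 ≈ 0.3530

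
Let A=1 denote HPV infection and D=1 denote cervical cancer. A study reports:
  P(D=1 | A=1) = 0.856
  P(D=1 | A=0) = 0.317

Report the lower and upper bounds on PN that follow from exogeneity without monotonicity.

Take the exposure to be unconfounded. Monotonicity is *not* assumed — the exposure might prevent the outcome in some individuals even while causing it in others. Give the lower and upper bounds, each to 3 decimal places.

0.630 ≤ PN ≤ 0.798

Let p₁ = 0.856, p₀ = 0.317.
Under exogeneity alone the bounds on PN are max{0,(p₁−p₀)/p₁} ≤ PN ≤ min{1,(1−p₀)/p₁}.
  lower = (p₁ − p₀)/p₁ = 0.539 / 0.856 ≈ 0.6297
  upper = min{1, (1 − p₀)/p₁} = 0.683 / 0.856 ≈ 0.7979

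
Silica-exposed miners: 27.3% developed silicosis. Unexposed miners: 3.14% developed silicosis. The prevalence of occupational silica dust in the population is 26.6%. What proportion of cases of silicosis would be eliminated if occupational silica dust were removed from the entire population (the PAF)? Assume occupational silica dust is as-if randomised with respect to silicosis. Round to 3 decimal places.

PAF ≈ 0.672

p₁ = 0.273, p₀ = 0.0314.
Overall risk P(Y=1) = π·p₁ + (1−π)·p₀ = 0.266×0.273 + 0.734×0.0314 = 0.095666.
Under exogeneity, PAF = [P(Y=1) − p₀] / P(Y=1).
PAF = (0.095666 − 0.0314) / 0.095666 ≈ 0.6718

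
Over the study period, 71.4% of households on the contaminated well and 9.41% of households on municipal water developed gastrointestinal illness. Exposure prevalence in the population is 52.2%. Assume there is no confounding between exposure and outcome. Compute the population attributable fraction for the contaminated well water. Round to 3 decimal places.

PAF ≈ 0.775

p₁ = 0.714, p₀ = 0.0941.
Overall risk P(Y=1) = π·p₁ + (1−π)·p₀ = 0.522×0.714 + 0.478×0.0941 = 0.41769.
Under exogeneity, PAF = [P(Y=1) − p₀] / P(Y=1).
PAF = (0.41769 − 0.0941) / 0.41769 ≈ 0.7747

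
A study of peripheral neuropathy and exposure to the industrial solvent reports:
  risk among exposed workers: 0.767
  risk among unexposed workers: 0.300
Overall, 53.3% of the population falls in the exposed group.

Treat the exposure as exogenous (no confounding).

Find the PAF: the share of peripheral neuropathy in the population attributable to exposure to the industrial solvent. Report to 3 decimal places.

Let p₁ = 0.767, p₀ = 0.3.
Overall risk P(Y=1) = π·p₁ + (1−π)·p₀ = 0.533×0.767 + 0.467×0.3 = 0.54891.
Under exogeneity, PAF = [P(Y=1) − p₀] / P(Y=1).
PAF = (0.54891 − 0.3) / 0.54891 ≈ 0.4535

PAF ≈ 0.453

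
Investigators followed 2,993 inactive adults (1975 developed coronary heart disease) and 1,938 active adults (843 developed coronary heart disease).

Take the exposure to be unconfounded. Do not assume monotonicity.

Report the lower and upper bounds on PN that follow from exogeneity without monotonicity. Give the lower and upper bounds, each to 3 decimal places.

p₁ = P(outcome | exposed) = 1975/2993 = 0.65987
p₀ = P(outcome | unexposed) = 843/1938 = 0.43498
Under exogeneity alone the bounds on PN are max{0,(p₁−p₀)/p₁} ≤ PN ≤ min{1,(1−p₀)/p₁}.
  lower = (p₁ − p₀)/p₁ = 0.22489 / 0.65987 ≈ 0.3408
  upper = min{1, (1 − p₀)/p₁} = 0.56502 / 0.65987 ≈ 0.8562

0.341 ≤ PN ≤ 0.856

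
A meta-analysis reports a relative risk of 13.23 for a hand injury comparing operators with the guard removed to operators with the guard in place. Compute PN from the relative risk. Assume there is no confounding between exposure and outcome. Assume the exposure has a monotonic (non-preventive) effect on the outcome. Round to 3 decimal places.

PN ≈ 0.924

Under exogeneity and monotonicity, PN = (RR − 1) / RR = 1 − 1/RR.
PN = (13.23 − 1) / 13.23 = 12.23 / 13.23 ≈ 0.9244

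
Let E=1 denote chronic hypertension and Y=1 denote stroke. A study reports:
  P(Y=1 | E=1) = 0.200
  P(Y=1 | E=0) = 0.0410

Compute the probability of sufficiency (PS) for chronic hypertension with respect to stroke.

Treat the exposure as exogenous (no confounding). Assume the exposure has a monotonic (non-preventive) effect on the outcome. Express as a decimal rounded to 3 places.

PS ≈ 0.166

Let p₁ = 0.2, p₀ = 0.041.
Under exogeneity and monotonicity, PS = (p₁ − p₀) / (1 − p₀).
PS = (0.2 − 0.041) / (1 − 0.041) = 0.159 / 0.959 ≈ 0.1658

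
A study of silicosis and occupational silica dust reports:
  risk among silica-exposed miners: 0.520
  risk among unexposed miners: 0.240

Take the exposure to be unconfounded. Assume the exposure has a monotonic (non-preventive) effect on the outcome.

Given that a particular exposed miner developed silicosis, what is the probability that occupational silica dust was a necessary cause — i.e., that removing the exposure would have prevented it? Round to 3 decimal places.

PN ≈ 0.538

Let p₁ = 0.52, p₀ = 0.24.
Under exogeneity and monotonicity, PN = (p₁ − p₀) / p₁.
PN = (0.52 − 0.24) / 0.52 = 0.28 / 0.52 ≈ 0.5385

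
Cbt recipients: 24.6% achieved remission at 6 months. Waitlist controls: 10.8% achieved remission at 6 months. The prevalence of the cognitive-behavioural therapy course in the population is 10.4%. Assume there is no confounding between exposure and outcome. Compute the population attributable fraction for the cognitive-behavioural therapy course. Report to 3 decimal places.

p₁ = 0.246, p₀ = 0.108.
Overall risk P(Y=1) = π·p₁ + (1−π)·p₀ = 0.104×0.246 + 0.896×0.108 = 0.12235.
Under exogeneity, PAF = [P(Y=1) − p₀] / P(Y=1).
PAF = (0.12235 − 0.108) / 0.12235 ≈ 0.1173

PAF ≈ 0.117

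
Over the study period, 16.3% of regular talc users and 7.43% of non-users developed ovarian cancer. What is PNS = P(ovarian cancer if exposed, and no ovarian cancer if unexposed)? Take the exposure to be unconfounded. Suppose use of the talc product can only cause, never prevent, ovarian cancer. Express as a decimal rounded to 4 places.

PNS ≈ 0.0887

p₁ = 0.163, p₀ = 0.0743.
Under exogeneity and monotonicity, PNS = p₁ − p₀.
PNS = 0.163 − 0.0743 = 0.0887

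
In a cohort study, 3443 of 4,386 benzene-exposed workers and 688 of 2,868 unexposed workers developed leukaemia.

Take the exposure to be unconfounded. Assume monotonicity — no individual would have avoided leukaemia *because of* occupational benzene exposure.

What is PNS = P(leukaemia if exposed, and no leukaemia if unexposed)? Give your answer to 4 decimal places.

p₁ = P(outcome | exposed) = 3443/4386 = 0.785
p₀ = P(outcome | unexposed) = 688/2868 = 0.23989
Under exogeneity and monotonicity, PNS = p₁ − p₀.
PNS = 0.785 − 0.23989 = 0.54511

PNS ≈ 0.5451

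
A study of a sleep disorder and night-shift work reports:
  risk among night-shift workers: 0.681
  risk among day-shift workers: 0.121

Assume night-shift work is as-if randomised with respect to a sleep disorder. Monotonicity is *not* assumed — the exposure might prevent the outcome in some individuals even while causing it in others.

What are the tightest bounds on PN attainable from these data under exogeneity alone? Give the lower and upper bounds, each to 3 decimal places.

0.822 ≤ PN ≤ 1.000

Let p₁ = 0.681, p₀ = 0.121.
Under exogeneity alone the bounds on PN are max{0,(p₁−p₀)/p₁} ≤ PN ≤ min{1,(1−p₀)/p₁}.
  lower = (p₁ − p₀)/p₁ = 0.56 / 0.681 ≈ 0.8223
  upper = min{1, (1 − p₀)/p₁} = 0.879 / 0.681 ≈ 1.2907 → capped at 1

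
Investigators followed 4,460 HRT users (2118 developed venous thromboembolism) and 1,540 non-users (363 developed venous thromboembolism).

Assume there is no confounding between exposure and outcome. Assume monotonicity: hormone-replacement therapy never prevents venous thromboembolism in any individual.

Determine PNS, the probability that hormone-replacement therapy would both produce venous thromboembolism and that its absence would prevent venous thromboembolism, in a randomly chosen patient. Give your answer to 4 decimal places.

PNS ≈ 0.2392

p₁ = P(outcome | exposed) = 2118/4460 = 0.47489
p₀ = P(outcome | unexposed) = 363/1540 = 0.23571
Under exogeneity and monotonicity, PNS = p₁ − p₀.
PNS = 0.47489 − 0.23571 = 0.23917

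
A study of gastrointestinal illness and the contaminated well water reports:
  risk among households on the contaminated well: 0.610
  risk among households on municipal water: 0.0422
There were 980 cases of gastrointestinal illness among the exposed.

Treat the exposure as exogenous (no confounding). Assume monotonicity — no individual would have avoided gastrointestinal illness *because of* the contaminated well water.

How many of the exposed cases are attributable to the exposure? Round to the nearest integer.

about 912 cases

Let p₁ = 0.61, p₀ = 0.0422.
PN = (p₁ − p₀)/p₁ = (0.61 − 0.0422) / 0.61 ≈ 0.93082.
Attributable cases ≈ PN × (exposed cases) = 0.93082 × 980 ≈ 912.20.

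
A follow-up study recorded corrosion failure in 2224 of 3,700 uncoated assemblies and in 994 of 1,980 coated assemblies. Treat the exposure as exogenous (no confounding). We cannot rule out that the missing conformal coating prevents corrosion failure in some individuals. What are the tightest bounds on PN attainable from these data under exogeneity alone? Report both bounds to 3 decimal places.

p₁ = P(outcome | exposed) = 2224/3700 = 0.60108
p₀ = P(outcome | unexposed) = 994/1980 = 0.50202
Under exogeneity alone the bounds on PN are max{0,(p₁−p₀)/p₁} ≤ PN ≤ min{1,(1−p₀)/p₁}.
  lower = (p₁ − p₀)/p₁ = 0.099061 / 0.60108 ≈ 0.1648
  upper = min{1, (1 − p₀)/p₁} = 0.49798 / 0.60108 ≈ 0.8285

0.165 ≤ PN ≤ 0.828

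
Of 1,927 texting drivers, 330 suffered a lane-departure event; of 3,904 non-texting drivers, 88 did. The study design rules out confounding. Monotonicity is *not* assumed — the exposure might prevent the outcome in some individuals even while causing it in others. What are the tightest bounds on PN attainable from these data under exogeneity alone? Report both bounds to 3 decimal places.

0.868 ≤ PN ≤ 1.000

p₁ = P(outcome | exposed) = 330/1927 = 0.17125
p₀ = P(outcome | unexposed) = 88/3904 = 0.022541
Under exogeneity alone the bounds on PN are max{0,(p₁−p₀)/p₁} ≤ PN ≤ min{1,(1−p₀)/p₁}.
  lower = (p₁ − p₀)/p₁ = 0.14871 / 0.17125 ≈ 0.8684
  upper = min{1, (1 − p₀)/p₁} = 0.97746 / 0.17125 ≈ 5.7078 → capped at 1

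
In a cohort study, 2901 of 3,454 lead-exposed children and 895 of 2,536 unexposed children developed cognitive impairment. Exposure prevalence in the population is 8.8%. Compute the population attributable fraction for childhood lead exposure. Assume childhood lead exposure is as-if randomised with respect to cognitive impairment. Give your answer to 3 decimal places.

PAF ≈ 0.108

p₁ = P(outcome | exposed) = 2901/3454 = 0.8399
p₀ = P(outcome | unexposed) = 895/2536 = 0.35292
Overall risk P(Y=1) = π·p₁ + (1−π)·p₀ = 0.088×0.8399 + 0.912×0.35292 = 0.39577.
Under exogeneity, PAF = [P(Y=1) − p₀] / P(Y=1).
PAF = (0.39577 − 0.35292) / 0.39577 ≈ 0.1083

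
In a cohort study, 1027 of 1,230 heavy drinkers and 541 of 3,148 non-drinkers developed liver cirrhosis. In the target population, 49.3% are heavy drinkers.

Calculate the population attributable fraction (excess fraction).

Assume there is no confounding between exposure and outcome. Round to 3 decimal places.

p₁ = P(outcome | exposed) = 1027/1230 = 0.83496
p₀ = P(outcome | unexposed) = 541/3148 = 0.17186
Overall risk P(Y=1) = π·p₁ + (1−π)·p₀ = 0.493×0.83496 + 0.507×0.17186 = 0.49877.
Under exogeneity, PAF = [P(Y=1) − p₀] / P(Y=1).
PAF = (0.49877 − 0.17186) / 0.49877 ≈ 0.6554

PAF ≈ 0.655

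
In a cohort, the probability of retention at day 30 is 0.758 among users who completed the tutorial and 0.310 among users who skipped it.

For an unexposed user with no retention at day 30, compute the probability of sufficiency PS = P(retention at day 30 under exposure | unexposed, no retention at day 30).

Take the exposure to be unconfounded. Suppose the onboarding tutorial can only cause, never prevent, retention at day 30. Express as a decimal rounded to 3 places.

PS ≈ 0.649

Let p₁ = 0.758, p₀ = 0.31.
Under exogeneity and monotonicity, PS = (p₁ − p₀) / (1 − p₀).
PS = (0.758 − 0.31) / (1 − 0.31) = 0.448 / 0.69 ≈ 0.6493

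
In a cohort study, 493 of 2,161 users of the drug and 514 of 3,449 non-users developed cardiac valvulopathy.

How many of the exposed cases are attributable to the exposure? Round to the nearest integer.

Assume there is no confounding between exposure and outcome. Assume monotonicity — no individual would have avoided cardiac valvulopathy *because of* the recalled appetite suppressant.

p₁ = P(outcome | exposed) = 493/2161 = 0.22814
p₀ = P(outcome | unexposed) = 514/3449 = 0.14903
PN = (p₁ − p₀)/p₁ = (0.22814 − 0.14903) / 0.22814 ≈ 0.34675.
Attributable cases ≈ PN × (exposed cases) = 0.34675 × 493 ≈ 170.95.

about 171 cases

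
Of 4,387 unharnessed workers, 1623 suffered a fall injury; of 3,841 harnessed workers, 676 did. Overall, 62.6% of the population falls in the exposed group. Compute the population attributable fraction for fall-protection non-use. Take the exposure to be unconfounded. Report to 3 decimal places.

p₁ = P(outcome | exposed) = 1623/4387 = 0.36996
p₀ = P(outcome | unexposed) = 676/3841 = 0.176
Overall risk P(Y=1) = π·p₁ + (1−π)·p₀ = 0.626×0.36996 + 0.374×0.176 = 0.29742.
Under exogeneity, PAF = [P(Y=1) − p₀] / P(Y=1).
PAF = (0.29742 − 0.176) / 0.29742 ≈ 0.4082

PAF ≈ 0.408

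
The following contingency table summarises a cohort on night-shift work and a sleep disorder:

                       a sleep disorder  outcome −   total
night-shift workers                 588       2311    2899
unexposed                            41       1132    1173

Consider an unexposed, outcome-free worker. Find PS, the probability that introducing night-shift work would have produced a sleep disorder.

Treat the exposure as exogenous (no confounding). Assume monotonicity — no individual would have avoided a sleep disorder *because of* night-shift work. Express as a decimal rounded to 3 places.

p₁ = P(outcome | exposed) = 588/2899 = 0.20283
p₀ = P(outcome | unexposed) = 41/1173 = 0.034953
Under exogeneity and monotonicity, PS = (p₁ − p₀)/(1 − p₀).
PS = (0.20283 − 0.034953) / 0.96505 ≈ 0.1740

PS ≈ 0.174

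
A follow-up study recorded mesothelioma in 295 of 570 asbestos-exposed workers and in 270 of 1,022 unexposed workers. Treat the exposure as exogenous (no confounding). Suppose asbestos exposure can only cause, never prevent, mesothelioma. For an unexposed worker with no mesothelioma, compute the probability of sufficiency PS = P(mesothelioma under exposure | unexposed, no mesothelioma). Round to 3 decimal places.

p₁ = P(outcome | exposed) = 295/570 = 0.51754
p₀ = P(outcome | unexposed) = 270/1022 = 0.26419
Under exogeneity and monotonicity, PS = (p₁ − p₀) / (1 − p₀).
PS = (0.51754 − 0.26419) / (1 − 0.26419) = 0.25336 / 0.73581 ≈ 0.3443

PS ≈ 0.344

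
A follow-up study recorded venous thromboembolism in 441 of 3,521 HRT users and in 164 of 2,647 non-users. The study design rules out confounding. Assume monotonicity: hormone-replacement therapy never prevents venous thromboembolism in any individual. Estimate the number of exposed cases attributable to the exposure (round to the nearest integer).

about 223 cases

p₁ = P(outcome | exposed) = 441/3521 = 0.12525
p₀ = P(outcome | unexposed) = 164/2647 = 0.061957
PN = (p₁ − p₀)/p₁ = (0.12525 − 0.061957) / 0.12525 ≈ 0.50533.
Attributable cases ≈ PN × (exposed cases) = 0.50533 × 441 ≈ 222.85.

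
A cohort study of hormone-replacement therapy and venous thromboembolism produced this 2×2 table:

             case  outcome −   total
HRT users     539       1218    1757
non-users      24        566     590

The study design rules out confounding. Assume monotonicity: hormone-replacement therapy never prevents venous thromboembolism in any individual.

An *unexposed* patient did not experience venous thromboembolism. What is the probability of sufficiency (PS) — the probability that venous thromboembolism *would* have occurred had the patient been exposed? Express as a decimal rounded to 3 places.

PS ≈ 0.277

p₁ = P(outcome | exposed) = 539/1757 = 0.30677
p₀ = P(outcome | unexposed) = 24/590 = 0.040678
Under exogeneity and monotonicity, PS = (p₁ − p₀) / (1 − p₀).
PS = (0.30677 − 0.040678) / (1 − 0.040678) = 0.26609 / 0.95932 ≈ 0.2774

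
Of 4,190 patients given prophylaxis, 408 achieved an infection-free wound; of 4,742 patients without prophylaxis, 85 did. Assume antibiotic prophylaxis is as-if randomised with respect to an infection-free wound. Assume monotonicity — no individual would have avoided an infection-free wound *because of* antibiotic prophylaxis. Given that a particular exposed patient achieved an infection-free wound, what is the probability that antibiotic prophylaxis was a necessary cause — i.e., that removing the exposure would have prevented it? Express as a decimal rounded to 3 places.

PN ≈ 0.816

p₁ = P(outcome | exposed) = 408/4190 = 0.097375
p₀ = P(outcome | unexposed) = 85/4742 = 0.017925
Under exogeneity and monotonicity, PN = (p₁ − p₀) / p₁.
PN = (0.097375 − 0.017925) / 0.097375 = 0.07945 / 0.097375 ≈ 0.8159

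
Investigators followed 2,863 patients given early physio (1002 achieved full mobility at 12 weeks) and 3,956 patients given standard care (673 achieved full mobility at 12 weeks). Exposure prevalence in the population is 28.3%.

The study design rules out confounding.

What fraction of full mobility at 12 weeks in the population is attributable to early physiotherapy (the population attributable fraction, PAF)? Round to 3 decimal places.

p₁ = P(outcome | exposed) = 1002/2863 = 0.34998
p₀ = P(outcome | unexposed) = 673/3956 = 0.17012
Overall risk P(Y=1) = π·p₁ + (1−π)·p₀ = 0.283×0.34998 + 0.717×0.17012 = 0.22102.
Under exogeneity, PAF = [P(Y=1) − p₀] / P(Y=1).
PAF = (0.22102 − 0.17012) / 0.22102 ≈ 0.2303

PAF ≈ 0.230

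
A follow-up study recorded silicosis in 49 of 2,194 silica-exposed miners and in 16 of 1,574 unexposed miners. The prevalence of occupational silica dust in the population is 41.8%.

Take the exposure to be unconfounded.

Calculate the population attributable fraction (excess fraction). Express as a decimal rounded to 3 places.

p₁ = P(outcome | exposed) = 49/2194 = 0.022334
p₀ = P(outcome | unexposed) = 16/1574 = 0.010165
Overall risk P(Y=1) = π·p₁ + (1−π)·p₀ = 0.418×0.022334 + 0.582×0.010165 = 0.015252.
Under exogeneity, PAF = [P(Y=1) − p₀] / P(Y=1).
PAF = (0.015252 − 0.010165) / 0.015252 ≈ 0.3335

PAF ≈ 0.334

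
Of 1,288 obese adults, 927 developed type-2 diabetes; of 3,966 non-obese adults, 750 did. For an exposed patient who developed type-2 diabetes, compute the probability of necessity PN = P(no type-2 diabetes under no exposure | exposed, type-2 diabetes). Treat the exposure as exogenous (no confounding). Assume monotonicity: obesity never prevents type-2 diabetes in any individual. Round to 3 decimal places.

PN ≈ 0.737

p₁ = P(outcome | exposed) = 927/1288 = 0.71972
p₀ = P(outcome | unexposed) = 750/3966 = 0.18911
Under exogeneity and monotonicity, PN = (p₁ − p₀) / p₁.
PN = (0.71972 − 0.18911) / 0.71972 = 0.53061 / 0.71972 ≈ 0.7372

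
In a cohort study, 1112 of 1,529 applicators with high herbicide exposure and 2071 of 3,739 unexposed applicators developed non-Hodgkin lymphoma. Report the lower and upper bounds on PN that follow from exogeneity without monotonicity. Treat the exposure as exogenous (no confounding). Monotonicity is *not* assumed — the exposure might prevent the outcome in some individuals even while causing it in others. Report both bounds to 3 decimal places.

0.238 ≤ PN ≤ 0.613

p₁ = P(outcome | exposed) = 1112/1529 = 0.72727
p₀ = P(outcome | unexposed) = 2071/3739 = 0.55389
Under exogeneity alone the bounds on PN are max{0,(p₁−p₀)/p₁} ≤ PN ≤ min{1,(1−p₀)/p₁}.
  lower = (p₁ − p₀)/p₁ = 0.17338 / 0.72727 ≈ 0.2384
  upper = min{1, (1 − p₀)/p₁} = 0.44611 / 0.72727 ≈ 0.6134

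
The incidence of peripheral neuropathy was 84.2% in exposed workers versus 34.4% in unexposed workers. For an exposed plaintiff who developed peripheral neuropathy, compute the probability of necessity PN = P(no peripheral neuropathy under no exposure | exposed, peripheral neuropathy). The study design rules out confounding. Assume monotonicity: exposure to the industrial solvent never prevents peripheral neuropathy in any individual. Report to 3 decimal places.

PN ≈ 0.591

p₁ = 0.842, p₀ = 0.344.
Under exogeneity and monotonicity, PN = (p₁ − p₀) / p₁.
PN = (0.842 − 0.344) / 0.842 = 0.498 / 0.842 ≈ 0.5914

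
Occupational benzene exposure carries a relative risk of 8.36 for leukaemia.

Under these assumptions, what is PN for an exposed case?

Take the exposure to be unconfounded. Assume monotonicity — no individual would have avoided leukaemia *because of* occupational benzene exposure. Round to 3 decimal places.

PN ≈ 0.880

Under exogeneity and monotonicity, PN = (RR − 1) / RR = 1 − 1/RR.
PN = (8.36 − 1) / 8.36 = 7.36 / 8.36 ≈ 0.8804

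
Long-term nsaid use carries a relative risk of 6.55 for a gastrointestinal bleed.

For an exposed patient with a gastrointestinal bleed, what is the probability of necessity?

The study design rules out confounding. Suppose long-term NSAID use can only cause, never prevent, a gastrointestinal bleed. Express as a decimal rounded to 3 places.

Under exogeneity and monotonicity, PN = (RR − 1) / RR = 1 − 1/RR.
PN = (6.55 − 1) / 6.55 = 5.55 / 6.55 ≈ 0.8473

PN ≈ 0.847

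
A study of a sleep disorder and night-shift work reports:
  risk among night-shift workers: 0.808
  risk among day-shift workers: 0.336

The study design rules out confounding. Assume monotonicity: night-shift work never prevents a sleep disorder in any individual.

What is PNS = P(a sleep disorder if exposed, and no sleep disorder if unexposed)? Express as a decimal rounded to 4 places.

Let p₁ = 0.808, p₀ = 0.336.
Under exogeneity and monotonicity, PNS = p₁ − p₀.
PNS = 0.808 − 0.336 = 0.472

PNS ≈ 0.4720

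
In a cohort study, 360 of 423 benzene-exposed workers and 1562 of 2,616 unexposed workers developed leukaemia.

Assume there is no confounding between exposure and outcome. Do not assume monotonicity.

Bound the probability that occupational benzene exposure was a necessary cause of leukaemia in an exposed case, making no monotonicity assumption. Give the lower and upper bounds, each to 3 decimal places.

p₁ = P(outcome | exposed) = 360/423 = 0.85106
p₀ = P(outcome | unexposed) = 1562/2616 = 0.59709
Under exogeneity alone the bounds on PN are max{0,(p₁−p₀)/p₁} ≤ PN ≤ min{1,(1−p₀)/p₁}.
  lower = (p₁ − p₀)/p₁ = 0.25397 / 0.85106 ≈ 0.2984
  upper = min{1, (1 − p₀)/p₁} = 0.40291 / 0.85106 ≈ 0.4734

0.298 ≤ PN ≤ 0.473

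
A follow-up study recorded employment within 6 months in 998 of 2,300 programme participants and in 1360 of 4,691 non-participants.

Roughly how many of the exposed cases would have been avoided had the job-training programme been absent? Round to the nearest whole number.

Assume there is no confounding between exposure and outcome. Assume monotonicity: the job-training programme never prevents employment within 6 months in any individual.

about 331 cases

p₁ = P(outcome | exposed) = 998/2300 = 0.43391
p₀ = P(outcome | unexposed) = 1360/4691 = 0.28992
PN = (p₁ − p₀)/p₁ = (0.43391 − 0.28992) / 0.43391 ≈ 0.33185.
Attributable cases ≈ PN × (exposed cases) = 0.33185 × 998 ≈ 331.19.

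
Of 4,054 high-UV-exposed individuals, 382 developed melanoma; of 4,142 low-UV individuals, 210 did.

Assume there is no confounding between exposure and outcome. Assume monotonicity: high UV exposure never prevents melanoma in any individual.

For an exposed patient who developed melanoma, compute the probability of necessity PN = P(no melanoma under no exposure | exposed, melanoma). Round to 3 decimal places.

PN ≈ 0.462

p₁ = P(outcome | exposed) = 382/4054 = 0.094228
p₀ = P(outcome | unexposed) = 210/4142 = 0.0507
Under exogeneity and monotonicity, PN = (p₁ − p₀) / p₁.
PN = (0.094228 − 0.0507) / 0.094228 = 0.043528 / 0.094228 ≈ 0.4619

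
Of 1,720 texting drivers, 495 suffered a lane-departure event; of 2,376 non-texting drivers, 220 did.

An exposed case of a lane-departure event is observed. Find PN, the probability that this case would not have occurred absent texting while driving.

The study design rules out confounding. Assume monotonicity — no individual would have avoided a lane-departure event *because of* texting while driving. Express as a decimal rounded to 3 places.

p₁ = P(outcome | exposed) = 495/1720 = 0.28779
p₀ = P(outcome | unexposed) = 220/2376 = 0.092593
Under exogeneity and monotonicity, PN = (p₁ − p₀) / p₁.
PN = (0.28779 − 0.092593) / 0.28779 = 0.1952 / 0.28779 ≈ 0.6783

PN ≈ 0.678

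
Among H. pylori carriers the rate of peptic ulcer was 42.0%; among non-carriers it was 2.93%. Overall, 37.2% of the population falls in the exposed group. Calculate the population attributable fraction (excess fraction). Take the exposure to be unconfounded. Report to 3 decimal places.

PAF ≈ 0.832

p₁ = 0.42, p₀ = 0.0293.
Overall risk P(Y=1) = π·p₁ + (1−π)·p₀ = 0.372×0.42 + 0.628×0.0293 = 0.17464.
Under exogeneity, PAF = [P(Y=1) − p₀] / P(Y=1).
PAF = (0.17464 − 0.0293) / 0.17464 ≈ 0.8322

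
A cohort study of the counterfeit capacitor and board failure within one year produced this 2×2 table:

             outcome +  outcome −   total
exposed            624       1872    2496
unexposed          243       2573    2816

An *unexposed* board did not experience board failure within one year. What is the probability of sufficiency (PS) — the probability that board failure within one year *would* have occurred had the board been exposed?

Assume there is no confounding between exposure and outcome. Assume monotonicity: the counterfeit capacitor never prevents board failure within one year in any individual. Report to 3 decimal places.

PS ≈ 0.179

p₁ = P(outcome | exposed) = 624/2496 = 0.25
p₀ = P(outcome | unexposed) = 243/2816 = 0.086293
Under exogeneity and monotonicity, PS = (p₁ − p₀) / (1 − p₀).
PS = (0.25 − 0.086293) / (1 − 0.086293) = 0.16371 / 0.91371 ≈ 0.1792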